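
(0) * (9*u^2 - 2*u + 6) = 0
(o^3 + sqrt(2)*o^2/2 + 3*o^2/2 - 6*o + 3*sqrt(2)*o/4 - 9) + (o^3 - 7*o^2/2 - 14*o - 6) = 2*o^3 - 2*o^2 + sqrt(2)*o^2/2 - 20*o + 3*sqrt(2)*o/4 - 15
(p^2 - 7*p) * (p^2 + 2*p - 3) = p^4 - 5*p^3 - 17*p^2 + 21*p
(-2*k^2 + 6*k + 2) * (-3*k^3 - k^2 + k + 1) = 6*k^5 - 16*k^4 - 14*k^3 + 2*k^2 + 8*k + 2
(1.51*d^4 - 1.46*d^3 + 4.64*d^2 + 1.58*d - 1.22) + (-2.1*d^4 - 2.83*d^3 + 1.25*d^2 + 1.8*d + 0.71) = -0.59*d^4 - 4.29*d^3 + 5.89*d^2 + 3.38*d - 0.51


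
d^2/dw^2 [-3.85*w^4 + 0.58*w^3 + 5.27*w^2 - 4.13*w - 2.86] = -46.2*w^2 + 3.48*w + 10.54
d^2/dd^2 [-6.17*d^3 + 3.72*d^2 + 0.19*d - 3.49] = 7.44 - 37.02*d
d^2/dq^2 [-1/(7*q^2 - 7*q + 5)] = 14*(7*q^2 - 7*q - 7*(2*q - 1)^2 + 5)/(7*q^2 - 7*q + 5)^3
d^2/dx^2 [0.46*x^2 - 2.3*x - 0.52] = 0.920000000000000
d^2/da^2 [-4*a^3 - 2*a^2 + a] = -24*a - 4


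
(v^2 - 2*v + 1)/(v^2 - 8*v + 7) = (v - 1)/(v - 7)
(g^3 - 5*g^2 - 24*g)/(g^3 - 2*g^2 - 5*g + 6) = g*(g^2 - 5*g - 24)/(g^3 - 2*g^2 - 5*g + 6)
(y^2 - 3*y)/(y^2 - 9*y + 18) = y/(y - 6)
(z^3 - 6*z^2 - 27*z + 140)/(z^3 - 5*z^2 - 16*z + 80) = (z^2 - 2*z - 35)/(z^2 - z - 20)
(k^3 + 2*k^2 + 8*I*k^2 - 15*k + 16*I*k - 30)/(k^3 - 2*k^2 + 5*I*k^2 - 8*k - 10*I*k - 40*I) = (k + 3*I)/(k - 4)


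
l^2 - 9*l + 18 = (l - 6)*(l - 3)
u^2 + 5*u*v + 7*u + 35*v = (u + 7)*(u + 5*v)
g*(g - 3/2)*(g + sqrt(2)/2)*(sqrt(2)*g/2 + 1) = sqrt(2)*g^4/2 - 3*sqrt(2)*g^3/4 + 3*g^3/2 - 9*g^2/4 + sqrt(2)*g^2/2 - 3*sqrt(2)*g/4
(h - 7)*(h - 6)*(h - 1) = h^3 - 14*h^2 + 55*h - 42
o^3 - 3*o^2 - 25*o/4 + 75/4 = (o - 3)*(o - 5/2)*(o + 5/2)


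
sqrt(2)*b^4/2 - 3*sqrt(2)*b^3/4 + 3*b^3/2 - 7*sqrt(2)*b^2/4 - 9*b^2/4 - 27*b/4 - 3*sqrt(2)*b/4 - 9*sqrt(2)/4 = (b - 3)*(b + 3/2)*(b + sqrt(2))*(sqrt(2)*b/2 + 1/2)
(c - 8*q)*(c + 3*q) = c^2 - 5*c*q - 24*q^2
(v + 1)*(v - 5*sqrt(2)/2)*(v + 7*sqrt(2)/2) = v^3 + v^2 + sqrt(2)*v^2 - 35*v/2 + sqrt(2)*v - 35/2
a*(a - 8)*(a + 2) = a^3 - 6*a^2 - 16*a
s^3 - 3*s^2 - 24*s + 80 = (s - 4)^2*(s + 5)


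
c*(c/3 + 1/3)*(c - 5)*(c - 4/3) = c^4/3 - 16*c^3/9 + c^2/9 + 20*c/9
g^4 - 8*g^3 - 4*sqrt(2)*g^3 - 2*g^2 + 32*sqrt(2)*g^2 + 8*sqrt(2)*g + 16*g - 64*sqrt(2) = (g - 8)*(g - 4*sqrt(2))*(g - sqrt(2))*(g + sqrt(2))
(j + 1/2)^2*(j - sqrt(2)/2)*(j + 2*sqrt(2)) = j^4 + j^3 + 3*sqrt(2)*j^3/2 - 7*j^2/4 + 3*sqrt(2)*j^2/2 - 2*j + 3*sqrt(2)*j/8 - 1/2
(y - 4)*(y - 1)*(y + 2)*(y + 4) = y^4 + y^3 - 18*y^2 - 16*y + 32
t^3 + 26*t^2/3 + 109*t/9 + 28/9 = (t + 1/3)*(t + 4/3)*(t + 7)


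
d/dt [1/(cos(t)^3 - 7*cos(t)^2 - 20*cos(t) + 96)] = (3*cos(t)^2 - 14*cos(t) - 20)*sin(t)/(cos(t)^3 - 7*cos(t)^2 - 20*cos(t) + 96)^2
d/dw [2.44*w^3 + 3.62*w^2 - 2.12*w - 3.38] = 7.32*w^2 + 7.24*w - 2.12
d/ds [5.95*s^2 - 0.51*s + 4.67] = 11.9*s - 0.51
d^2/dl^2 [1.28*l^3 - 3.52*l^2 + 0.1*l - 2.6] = 7.68*l - 7.04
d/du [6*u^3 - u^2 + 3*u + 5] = 18*u^2 - 2*u + 3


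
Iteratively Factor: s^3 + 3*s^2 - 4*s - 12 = (s - 2)*(s^2 + 5*s + 6) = (s - 2)*(s + 3)*(s + 2)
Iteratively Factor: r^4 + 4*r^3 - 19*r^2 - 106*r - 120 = (r + 2)*(r^3 + 2*r^2 - 23*r - 60) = (r + 2)*(r + 4)*(r^2 - 2*r - 15) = (r + 2)*(r + 3)*(r + 4)*(r - 5)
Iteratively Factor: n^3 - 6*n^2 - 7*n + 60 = (n - 5)*(n^2 - n - 12) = (n - 5)*(n + 3)*(n - 4)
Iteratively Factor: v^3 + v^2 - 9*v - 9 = (v + 1)*(v^2 - 9) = (v + 1)*(v + 3)*(v - 3)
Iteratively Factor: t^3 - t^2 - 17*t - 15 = (t - 5)*(t^2 + 4*t + 3) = (t - 5)*(t + 3)*(t + 1)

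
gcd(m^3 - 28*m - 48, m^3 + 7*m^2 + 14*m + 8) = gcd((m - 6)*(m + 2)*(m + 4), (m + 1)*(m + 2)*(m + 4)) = m^2 + 6*m + 8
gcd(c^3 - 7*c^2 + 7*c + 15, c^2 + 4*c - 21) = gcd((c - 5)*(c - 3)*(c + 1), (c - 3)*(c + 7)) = c - 3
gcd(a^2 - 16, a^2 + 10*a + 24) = a + 4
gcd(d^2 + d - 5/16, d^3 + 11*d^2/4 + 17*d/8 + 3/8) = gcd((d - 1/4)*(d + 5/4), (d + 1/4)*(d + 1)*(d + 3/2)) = 1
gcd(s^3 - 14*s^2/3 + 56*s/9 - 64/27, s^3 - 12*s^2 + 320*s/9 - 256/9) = s^2 - 4*s + 32/9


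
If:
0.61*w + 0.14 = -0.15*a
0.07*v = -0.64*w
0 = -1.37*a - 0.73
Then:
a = -0.53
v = 0.90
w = -0.10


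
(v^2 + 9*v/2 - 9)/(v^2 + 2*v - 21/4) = 2*(v + 6)/(2*v + 7)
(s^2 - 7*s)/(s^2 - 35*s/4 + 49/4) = 4*s/(4*s - 7)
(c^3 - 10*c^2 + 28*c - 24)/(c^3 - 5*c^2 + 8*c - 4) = (c - 6)/(c - 1)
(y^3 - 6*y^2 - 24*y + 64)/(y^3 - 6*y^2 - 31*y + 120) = (y^2 + 2*y - 8)/(y^2 + 2*y - 15)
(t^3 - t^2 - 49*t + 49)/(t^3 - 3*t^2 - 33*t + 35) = (t + 7)/(t + 5)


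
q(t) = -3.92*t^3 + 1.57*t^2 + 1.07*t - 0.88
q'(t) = -11.76*t^2 + 3.14*t + 1.07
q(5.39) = -563.34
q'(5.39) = -323.66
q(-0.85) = 1.75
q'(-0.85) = -10.10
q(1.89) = -19.71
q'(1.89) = -35.00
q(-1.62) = 18.17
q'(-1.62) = -34.88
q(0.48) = -0.44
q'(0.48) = -0.13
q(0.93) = -1.68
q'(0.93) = -6.18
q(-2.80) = 94.48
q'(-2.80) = -99.92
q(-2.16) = 43.64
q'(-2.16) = -60.58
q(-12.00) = 6986.12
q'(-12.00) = -1730.05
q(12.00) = -6535.72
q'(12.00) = -1654.69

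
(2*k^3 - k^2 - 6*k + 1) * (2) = 4*k^3 - 2*k^2 - 12*k + 2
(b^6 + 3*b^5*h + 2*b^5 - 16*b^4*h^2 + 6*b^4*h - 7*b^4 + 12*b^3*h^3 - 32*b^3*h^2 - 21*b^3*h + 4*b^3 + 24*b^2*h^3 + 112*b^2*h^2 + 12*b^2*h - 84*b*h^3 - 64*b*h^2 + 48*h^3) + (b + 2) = b^6 + 3*b^5*h + 2*b^5 - 16*b^4*h^2 + 6*b^4*h - 7*b^4 + 12*b^3*h^3 - 32*b^3*h^2 - 21*b^3*h + 4*b^3 + 24*b^2*h^3 + 112*b^2*h^2 + 12*b^2*h - 84*b*h^3 - 64*b*h^2 + b + 48*h^3 + 2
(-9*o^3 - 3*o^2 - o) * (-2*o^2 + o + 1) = 18*o^5 - 3*o^4 - 10*o^3 - 4*o^2 - o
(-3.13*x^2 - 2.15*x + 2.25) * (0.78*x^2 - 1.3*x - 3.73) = -2.4414*x^4 + 2.392*x^3 + 16.2249*x^2 + 5.0945*x - 8.3925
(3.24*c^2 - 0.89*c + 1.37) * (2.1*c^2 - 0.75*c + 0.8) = 6.804*c^4 - 4.299*c^3 + 6.1365*c^2 - 1.7395*c + 1.096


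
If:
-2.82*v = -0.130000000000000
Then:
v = 0.05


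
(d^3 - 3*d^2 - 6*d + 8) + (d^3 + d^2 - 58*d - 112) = 2*d^3 - 2*d^2 - 64*d - 104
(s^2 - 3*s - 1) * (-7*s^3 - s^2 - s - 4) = -7*s^5 + 20*s^4 + 9*s^3 + 13*s + 4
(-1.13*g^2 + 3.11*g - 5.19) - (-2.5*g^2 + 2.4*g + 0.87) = 1.37*g^2 + 0.71*g - 6.06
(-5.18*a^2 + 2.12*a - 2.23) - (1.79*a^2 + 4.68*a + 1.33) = -6.97*a^2 - 2.56*a - 3.56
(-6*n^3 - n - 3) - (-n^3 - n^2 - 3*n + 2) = -5*n^3 + n^2 + 2*n - 5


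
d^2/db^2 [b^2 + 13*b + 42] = 2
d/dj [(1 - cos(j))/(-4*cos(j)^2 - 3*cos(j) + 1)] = 2*(-4*cos(j) + cos(2*j))*sin(j)/(4*cos(j)^2 + 3*cos(j) - 1)^2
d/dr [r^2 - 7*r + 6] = 2*r - 7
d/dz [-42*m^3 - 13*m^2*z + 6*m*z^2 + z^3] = -13*m^2 + 12*m*z + 3*z^2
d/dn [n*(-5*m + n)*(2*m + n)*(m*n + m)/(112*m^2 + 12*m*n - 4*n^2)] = m*(n*(2*m + n)*(3*m - 2*n)*(5*m - n)*(n + 1) + (28*m^2 + 3*m*n - n^2)*(-n*(2*m + n)*(5*m - n) + n*(2*m + n)*(n + 1) - n*(5*m - n)*(n + 1) - (2*m + n)*(5*m - n)*(n + 1)))/(4*(28*m^2 + 3*m*n - n^2)^2)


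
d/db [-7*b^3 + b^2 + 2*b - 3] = -21*b^2 + 2*b + 2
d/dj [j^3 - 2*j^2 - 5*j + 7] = 3*j^2 - 4*j - 5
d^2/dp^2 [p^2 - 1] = 2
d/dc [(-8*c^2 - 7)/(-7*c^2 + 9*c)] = (-72*c^2 - 98*c + 63)/(c^2*(49*c^2 - 126*c + 81))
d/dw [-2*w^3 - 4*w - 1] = -6*w^2 - 4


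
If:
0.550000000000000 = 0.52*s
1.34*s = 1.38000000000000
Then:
No Solution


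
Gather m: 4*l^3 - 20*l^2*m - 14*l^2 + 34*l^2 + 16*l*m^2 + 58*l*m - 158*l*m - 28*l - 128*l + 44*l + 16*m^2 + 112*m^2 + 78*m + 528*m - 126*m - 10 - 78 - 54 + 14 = 4*l^3 + 20*l^2 - 112*l + m^2*(16*l + 128) + m*(-20*l^2 - 100*l + 480) - 128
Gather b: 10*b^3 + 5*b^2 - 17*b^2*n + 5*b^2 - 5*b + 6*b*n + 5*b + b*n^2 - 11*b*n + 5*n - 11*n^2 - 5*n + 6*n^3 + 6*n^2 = 10*b^3 + b^2*(10 - 17*n) + b*(n^2 - 5*n) + 6*n^3 - 5*n^2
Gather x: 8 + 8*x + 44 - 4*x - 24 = 4*x + 28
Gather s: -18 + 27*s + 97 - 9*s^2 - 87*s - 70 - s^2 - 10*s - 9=-10*s^2 - 70*s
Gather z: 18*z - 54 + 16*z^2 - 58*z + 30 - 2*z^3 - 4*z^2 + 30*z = -2*z^3 + 12*z^2 - 10*z - 24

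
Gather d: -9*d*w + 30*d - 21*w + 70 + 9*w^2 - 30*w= d*(30 - 9*w) + 9*w^2 - 51*w + 70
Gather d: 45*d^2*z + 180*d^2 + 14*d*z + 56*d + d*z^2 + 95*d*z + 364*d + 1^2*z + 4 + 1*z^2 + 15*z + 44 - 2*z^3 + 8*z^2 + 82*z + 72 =d^2*(45*z + 180) + d*(z^2 + 109*z + 420) - 2*z^3 + 9*z^2 + 98*z + 120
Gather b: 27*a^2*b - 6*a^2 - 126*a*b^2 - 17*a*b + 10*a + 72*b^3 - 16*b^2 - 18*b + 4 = -6*a^2 + 10*a + 72*b^3 + b^2*(-126*a - 16) + b*(27*a^2 - 17*a - 18) + 4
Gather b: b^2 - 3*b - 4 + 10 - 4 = b^2 - 3*b + 2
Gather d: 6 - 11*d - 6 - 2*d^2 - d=-2*d^2 - 12*d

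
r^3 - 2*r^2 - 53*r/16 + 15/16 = (r - 3)*(r - 1/4)*(r + 5/4)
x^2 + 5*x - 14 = (x - 2)*(x + 7)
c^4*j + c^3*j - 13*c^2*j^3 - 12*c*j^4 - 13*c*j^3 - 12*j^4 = (c - 4*j)*(c + j)*(c + 3*j)*(c*j + j)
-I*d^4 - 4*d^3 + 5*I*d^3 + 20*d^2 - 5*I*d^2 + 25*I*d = d*(d - 5)*(d - 5*I)*(-I*d + 1)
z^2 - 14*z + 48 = (z - 8)*(z - 6)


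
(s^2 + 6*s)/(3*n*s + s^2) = (s + 6)/(3*n + s)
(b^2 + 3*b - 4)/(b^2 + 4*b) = (b - 1)/b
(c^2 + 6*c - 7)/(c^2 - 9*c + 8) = (c + 7)/(c - 8)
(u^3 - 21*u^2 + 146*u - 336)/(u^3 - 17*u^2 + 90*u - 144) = (u - 7)/(u - 3)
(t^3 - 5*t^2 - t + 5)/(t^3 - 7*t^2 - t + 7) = (t - 5)/(t - 7)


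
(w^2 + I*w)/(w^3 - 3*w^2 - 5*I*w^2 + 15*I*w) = (w + I)/(w^2 - 3*w - 5*I*w + 15*I)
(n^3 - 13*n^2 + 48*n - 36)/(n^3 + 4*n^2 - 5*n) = (n^2 - 12*n + 36)/(n*(n + 5))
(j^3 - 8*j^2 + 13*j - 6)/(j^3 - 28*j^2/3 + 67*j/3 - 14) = 3*(j - 1)/(3*j - 7)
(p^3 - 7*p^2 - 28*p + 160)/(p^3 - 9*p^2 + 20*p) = (p^2 - 3*p - 40)/(p*(p - 5))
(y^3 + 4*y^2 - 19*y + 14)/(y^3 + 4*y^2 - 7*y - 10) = (y^2 + 6*y - 7)/(y^2 + 6*y + 5)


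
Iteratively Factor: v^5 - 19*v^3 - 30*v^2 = (v)*(v^4 - 19*v^2 - 30*v) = v^2*(v^3 - 19*v - 30) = v^2*(v + 3)*(v^2 - 3*v - 10) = v^2*(v - 5)*(v + 3)*(v + 2)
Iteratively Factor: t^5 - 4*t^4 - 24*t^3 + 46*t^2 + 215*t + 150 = (t + 3)*(t^4 - 7*t^3 - 3*t^2 + 55*t + 50) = (t + 2)*(t + 3)*(t^3 - 9*t^2 + 15*t + 25) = (t + 1)*(t + 2)*(t + 3)*(t^2 - 10*t + 25) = (t - 5)*(t + 1)*(t + 2)*(t + 3)*(t - 5)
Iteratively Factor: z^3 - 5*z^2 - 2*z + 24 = (z - 3)*(z^2 - 2*z - 8) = (z - 4)*(z - 3)*(z + 2)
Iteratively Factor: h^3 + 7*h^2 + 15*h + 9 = (h + 3)*(h^2 + 4*h + 3) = (h + 3)^2*(h + 1)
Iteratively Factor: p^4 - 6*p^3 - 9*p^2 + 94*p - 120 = (p - 2)*(p^3 - 4*p^2 - 17*p + 60) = (p - 5)*(p - 2)*(p^2 + p - 12) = (p - 5)*(p - 3)*(p - 2)*(p + 4)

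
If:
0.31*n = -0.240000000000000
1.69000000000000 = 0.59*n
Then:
No Solution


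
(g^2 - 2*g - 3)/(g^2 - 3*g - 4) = (g - 3)/(g - 4)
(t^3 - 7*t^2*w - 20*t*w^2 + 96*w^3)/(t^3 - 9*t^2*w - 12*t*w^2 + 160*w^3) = (t - 3*w)/(t - 5*w)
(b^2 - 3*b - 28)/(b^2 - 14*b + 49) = (b + 4)/(b - 7)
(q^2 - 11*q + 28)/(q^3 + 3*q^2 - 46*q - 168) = (q - 4)/(q^2 + 10*q + 24)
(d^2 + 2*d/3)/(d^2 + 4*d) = (d + 2/3)/(d + 4)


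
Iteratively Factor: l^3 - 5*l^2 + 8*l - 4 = (l - 1)*(l^2 - 4*l + 4) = (l - 2)*(l - 1)*(l - 2)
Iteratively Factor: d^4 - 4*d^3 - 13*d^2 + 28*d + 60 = (d + 2)*(d^3 - 6*d^2 - d + 30) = (d + 2)^2*(d^2 - 8*d + 15) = (d - 5)*(d + 2)^2*(d - 3)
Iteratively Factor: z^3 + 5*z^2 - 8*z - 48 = (z + 4)*(z^2 + z - 12) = (z + 4)^2*(z - 3)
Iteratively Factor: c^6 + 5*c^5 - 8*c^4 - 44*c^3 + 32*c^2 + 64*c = (c + 1)*(c^5 + 4*c^4 - 12*c^3 - 32*c^2 + 64*c) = (c - 2)*(c + 1)*(c^4 + 6*c^3 - 32*c) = (c - 2)*(c + 1)*(c + 4)*(c^3 + 2*c^2 - 8*c) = c*(c - 2)*(c + 1)*(c + 4)*(c^2 + 2*c - 8) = c*(c - 2)*(c + 1)*(c + 4)^2*(c - 2)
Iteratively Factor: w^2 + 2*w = (w + 2)*(w)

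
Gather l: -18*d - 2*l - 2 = -18*d - 2*l - 2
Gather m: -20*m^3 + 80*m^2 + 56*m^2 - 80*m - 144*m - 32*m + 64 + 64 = -20*m^3 + 136*m^2 - 256*m + 128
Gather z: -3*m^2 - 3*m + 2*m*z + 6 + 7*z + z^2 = -3*m^2 - 3*m + z^2 + z*(2*m + 7) + 6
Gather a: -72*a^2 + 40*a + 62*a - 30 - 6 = -72*a^2 + 102*a - 36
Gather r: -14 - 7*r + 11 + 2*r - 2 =-5*r - 5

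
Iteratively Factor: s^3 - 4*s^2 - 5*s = (s + 1)*(s^2 - 5*s) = (s - 5)*(s + 1)*(s)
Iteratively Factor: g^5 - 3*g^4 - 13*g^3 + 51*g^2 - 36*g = (g - 3)*(g^4 - 13*g^2 + 12*g) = (g - 3)*(g - 1)*(g^3 + g^2 - 12*g) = g*(g - 3)*(g - 1)*(g^2 + g - 12) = g*(g - 3)^2*(g - 1)*(g + 4)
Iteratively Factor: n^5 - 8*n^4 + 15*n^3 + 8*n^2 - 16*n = (n)*(n^4 - 8*n^3 + 15*n^2 + 8*n - 16) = n*(n - 4)*(n^3 - 4*n^2 - n + 4) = n*(n - 4)*(n + 1)*(n^2 - 5*n + 4) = n*(n - 4)^2*(n + 1)*(n - 1)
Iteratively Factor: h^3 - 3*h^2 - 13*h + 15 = (h - 5)*(h^2 + 2*h - 3) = (h - 5)*(h + 3)*(h - 1)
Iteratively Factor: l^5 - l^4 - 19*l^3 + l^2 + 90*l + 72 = (l - 3)*(l^4 + 2*l^3 - 13*l^2 - 38*l - 24) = (l - 3)*(l + 1)*(l^3 + l^2 - 14*l - 24) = (l - 3)*(l + 1)*(l + 3)*(l^2 - 2*l - 8) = (l - 3)*(l + 1)*(l + 2)*(l + 3)*(l - 4)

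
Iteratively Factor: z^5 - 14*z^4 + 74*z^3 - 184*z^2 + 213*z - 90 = (z - 1)*(z^4 - 13*z^3 + 61*z^2 - 123*z + 90) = (z - 2)*(z - 1)*(z^3 - 11*z^2 + 39*z - 45) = (z - 5)*(z - 2)*(z - 1)*(z^2 - 6*z + 9) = (z - 5)*(z - 3)*(z - 2)*(z - 1)*(z - 3)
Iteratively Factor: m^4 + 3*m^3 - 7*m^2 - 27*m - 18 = (m - 3)*(m^3 + 6*m^2 + 11*m + 6) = (m - 3)*(m + 2)*(m^2 + 4*m + 3) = (m - 3)*(m + 2)*(m + 3)*(m + 1)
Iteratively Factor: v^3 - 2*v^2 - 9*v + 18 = (v + 3)*(v^2 - 5*v + 6) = (v - 2)*(v + 3)*(v - 3)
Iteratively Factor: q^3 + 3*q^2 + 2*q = (q + 2)*(q^2 + q) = (q + 1)*(q + 2)*(q)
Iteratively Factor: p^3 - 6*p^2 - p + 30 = (p + 2)*(p^2 - 8*p + 15) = (p - 5)*(p + 2)*(p - 3)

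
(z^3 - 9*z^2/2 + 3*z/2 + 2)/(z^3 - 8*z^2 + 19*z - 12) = (z + 1/2)/(z - 3)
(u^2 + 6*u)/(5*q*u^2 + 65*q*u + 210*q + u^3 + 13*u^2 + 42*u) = u/(5*q*u + 35*q + u^2 + 7*u)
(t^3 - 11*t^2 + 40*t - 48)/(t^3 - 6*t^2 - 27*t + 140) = (t^2 - 7*t + 12)/(t^2 - 2*t - 35)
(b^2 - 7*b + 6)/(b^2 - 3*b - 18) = (b - 1)/(b + 3)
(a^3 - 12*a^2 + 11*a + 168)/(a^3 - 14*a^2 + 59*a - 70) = (a^2 - 5*a - 24)/(a^2 - 7*a + 10)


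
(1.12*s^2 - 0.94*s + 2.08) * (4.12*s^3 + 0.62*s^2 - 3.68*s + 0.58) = 4.6144*s^5 - 3.1784*s^4 + 3.8652*s^3 + 5.3984*s^2 - 8.1996*s + 1.2064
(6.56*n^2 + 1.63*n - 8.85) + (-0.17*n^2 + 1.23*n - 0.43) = 6.39*n^2 + 2.86*n - 9.28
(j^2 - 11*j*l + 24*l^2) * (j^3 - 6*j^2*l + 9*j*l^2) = j^5 - 17*j^4*l + 99*j^3*l^2 - 243*j^2*l^3 + 216*j*l^4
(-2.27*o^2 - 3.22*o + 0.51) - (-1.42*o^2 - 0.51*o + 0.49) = -0.85*o^2 - 2.71*o + 0.02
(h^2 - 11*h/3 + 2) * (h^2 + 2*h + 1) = h^4 - 5*h^3/3 - 13*h^2/3 + h/3 + 2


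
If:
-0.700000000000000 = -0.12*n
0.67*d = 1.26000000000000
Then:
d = 1.88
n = 5.83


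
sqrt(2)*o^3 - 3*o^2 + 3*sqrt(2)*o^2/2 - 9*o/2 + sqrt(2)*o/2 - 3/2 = (o + 1)*(o - 3*sqrt(2)/2)*(sqrt(2)*o + sqrt(2)/2)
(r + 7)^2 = r^2 + 14*r + 49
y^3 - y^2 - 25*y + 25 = (y - 5)*(y - 1)*(y + 5)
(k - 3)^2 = k^2 - 6*k + 9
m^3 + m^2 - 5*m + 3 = (m - 1)^2*(m + 3)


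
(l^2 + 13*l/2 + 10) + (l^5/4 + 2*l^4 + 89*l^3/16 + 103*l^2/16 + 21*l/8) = l^5/4 + 2*l^4 + 89*l^3/16 + 119*l^2/16 + 73*l/8 + 10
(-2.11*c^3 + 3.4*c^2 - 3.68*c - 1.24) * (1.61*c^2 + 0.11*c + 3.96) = -3.3971*c^5 + 5.2419*c^4 - 13.9064*c^3 + 11.0628*c^2 - 14.7092*c - 4.9104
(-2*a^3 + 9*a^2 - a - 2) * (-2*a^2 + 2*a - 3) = 4*a^5 - 22*a^4 + 26*a^3 - 25*a^2 - a + 6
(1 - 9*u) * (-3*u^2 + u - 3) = 27*u^3 - 12*u^2 + 28*u - 3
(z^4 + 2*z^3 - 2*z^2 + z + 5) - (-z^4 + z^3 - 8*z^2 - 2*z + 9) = 2*z^4 + z^3 + 6*z^2 + 3*z - 4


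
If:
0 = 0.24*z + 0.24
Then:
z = -1.00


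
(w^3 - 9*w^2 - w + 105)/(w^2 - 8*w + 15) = (w^2 - 4*w - 21)/(w - 3)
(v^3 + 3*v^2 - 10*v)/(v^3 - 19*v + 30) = v/(v - 3)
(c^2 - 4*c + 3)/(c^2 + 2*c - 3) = (c - 3)/(c + 3)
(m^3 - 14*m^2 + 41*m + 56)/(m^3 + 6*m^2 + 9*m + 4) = (m^2 - 15*m + 56)/(m^2 + 5*m + 4)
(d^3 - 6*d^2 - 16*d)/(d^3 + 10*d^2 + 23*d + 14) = d*(d - 8)/(d^2 + 8*d + 7)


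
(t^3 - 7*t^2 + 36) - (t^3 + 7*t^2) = 36 - 14*t^2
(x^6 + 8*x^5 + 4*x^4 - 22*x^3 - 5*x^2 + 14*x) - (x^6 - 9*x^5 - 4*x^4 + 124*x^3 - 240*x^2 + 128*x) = 17*x^5 + 8*x^4 - 146*x^3 + 235*x^2 - 114*x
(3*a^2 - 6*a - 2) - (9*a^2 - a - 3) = -6*a^2 - 5*a + 1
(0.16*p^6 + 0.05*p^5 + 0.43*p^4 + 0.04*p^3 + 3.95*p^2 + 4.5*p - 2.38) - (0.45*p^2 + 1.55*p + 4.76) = 0.16*p^6 + 0.05*p^5 + 0.43*p^4 + 0.04*p^3 + 3.5*p^2 + 2.95*p - 7.14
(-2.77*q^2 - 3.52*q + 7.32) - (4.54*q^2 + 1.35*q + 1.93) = -7.31*q^2 - 4.87*q + 5.39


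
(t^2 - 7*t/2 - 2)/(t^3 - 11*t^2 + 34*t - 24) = (t + 1/2)/(t^2 - 7*t + 6)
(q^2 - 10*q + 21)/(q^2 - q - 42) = (q - 3)/(q + 6)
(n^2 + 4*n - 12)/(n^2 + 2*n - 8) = (n + 6)/(n + 4)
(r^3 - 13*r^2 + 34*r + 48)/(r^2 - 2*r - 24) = (r^2 - 7*r - 8)/(r + 4)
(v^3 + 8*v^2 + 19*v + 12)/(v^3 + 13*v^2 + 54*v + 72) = (v + 1)/(v + 6)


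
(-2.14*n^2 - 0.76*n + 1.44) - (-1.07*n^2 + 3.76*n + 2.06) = -1.07*n^2 - 4.52*n - 0.62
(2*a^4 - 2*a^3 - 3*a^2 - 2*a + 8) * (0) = 0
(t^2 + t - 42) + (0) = t^2 + t - 42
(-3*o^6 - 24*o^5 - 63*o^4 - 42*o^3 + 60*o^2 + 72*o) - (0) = -3*o^6 - 24*o^5 - 63*o^4 - 42*o^3 + 60*o^2 + 72*o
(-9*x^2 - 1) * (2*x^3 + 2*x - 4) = -18*x^5 - 20*x^3 + 36*x^2 - 2*x + 4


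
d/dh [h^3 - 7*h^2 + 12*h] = 3*h^2 - 14*h + 12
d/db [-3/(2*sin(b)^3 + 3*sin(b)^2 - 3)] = 18*(sin(b) + 1)*sin(b)*cos(b)/(2*sin(b)^3 + 3*sin(b)^2 - 3)^2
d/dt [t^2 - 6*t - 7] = 2*t - 6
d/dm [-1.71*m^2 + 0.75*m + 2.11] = 0.75 - 3.42*m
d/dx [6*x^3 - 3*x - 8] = 18*x^2 - 3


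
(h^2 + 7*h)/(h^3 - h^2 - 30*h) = (h + 7)/(h^2 - h - 30)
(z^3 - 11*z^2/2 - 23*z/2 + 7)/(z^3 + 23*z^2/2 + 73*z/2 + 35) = (2*z^2 - 15*z + 7)/(2*z^2 + 19*z + 35)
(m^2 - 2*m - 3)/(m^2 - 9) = (m + 1)/(m + 3)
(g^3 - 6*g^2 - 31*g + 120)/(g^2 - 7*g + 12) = (g^2 - 3*g - 40)/(g - 4)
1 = 1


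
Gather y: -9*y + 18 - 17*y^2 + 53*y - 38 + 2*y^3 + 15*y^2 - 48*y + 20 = 2*y^3 - 2*y^2 - 4*y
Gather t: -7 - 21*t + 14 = 7 - 21*t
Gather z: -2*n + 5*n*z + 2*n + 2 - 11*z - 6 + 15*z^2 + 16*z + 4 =15*z^2 + z*(5*n + 5)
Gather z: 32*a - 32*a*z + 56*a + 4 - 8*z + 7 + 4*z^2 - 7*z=88*a + 4*z^2 + z*(-32*a - 15) + 11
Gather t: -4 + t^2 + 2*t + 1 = t^2 + 2*t - 3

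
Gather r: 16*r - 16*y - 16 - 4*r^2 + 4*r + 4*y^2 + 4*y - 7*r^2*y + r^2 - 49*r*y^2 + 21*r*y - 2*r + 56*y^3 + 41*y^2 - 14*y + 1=r^2*(-7*y - 3) + r*(-49*y^2 + 21*y + 18) + 56*y^3 + 45*y^2 - 26*y - 15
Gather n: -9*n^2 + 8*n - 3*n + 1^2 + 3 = -9*n^2 + 5*n + 4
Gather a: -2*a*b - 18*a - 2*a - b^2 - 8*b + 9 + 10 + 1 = a*(-2*b - 20) - b^2 - 8*b + 20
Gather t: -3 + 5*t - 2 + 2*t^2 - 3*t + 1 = 2*t^2 + 2*t - 4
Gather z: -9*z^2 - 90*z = -9*z^2 - 90*z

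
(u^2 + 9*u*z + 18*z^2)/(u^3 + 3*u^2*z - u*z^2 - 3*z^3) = (-u - 6*z)/(-u^2 + z^2)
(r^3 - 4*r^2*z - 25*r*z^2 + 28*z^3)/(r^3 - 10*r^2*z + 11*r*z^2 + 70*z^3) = (-r^2 - 3*r*z + 4*z^2)/(-r^2 + 3*r*z + 10*z^2)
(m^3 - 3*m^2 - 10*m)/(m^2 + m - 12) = m*(m^2 - 3*m - 10)/(m^2 + m - 12)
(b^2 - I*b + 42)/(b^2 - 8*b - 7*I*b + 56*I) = (b + 6*I)/(b - 8)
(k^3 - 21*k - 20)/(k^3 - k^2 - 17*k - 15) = (k + 4)/(k + 3)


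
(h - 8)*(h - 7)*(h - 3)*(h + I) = h^4 - 18*h^3 + I*h^3 + 101*h^2 - 18*I*h^2 - 168*h + 101*I*h - 168*I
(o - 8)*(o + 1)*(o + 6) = o^3 - o^2 - 50*o - 48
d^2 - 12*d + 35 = (d - 7)*(d - 5)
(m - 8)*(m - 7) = m^2 - 15*m + 56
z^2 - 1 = (z - 1)*(z + 1)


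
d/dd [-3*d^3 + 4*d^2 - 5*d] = -9*d^2 + 8*d - 5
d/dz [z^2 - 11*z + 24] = 2*z - 11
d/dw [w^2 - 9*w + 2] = 2*w - 9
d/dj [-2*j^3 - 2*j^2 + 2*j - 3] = -6*j^2 - 4*j + 2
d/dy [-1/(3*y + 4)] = 3/(3*y + 4)^2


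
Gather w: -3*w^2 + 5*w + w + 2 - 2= -3*w^2 + 6*w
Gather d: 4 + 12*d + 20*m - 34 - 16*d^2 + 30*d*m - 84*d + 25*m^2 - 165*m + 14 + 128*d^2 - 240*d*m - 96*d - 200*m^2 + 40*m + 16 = 112*d^2 + d*(-210*m - 168) - 175*m^2 - 105*m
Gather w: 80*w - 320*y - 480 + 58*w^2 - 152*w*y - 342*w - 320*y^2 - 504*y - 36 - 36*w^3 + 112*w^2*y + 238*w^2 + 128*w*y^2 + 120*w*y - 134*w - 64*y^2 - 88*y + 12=-36*w^3 + w^2*(112*y + 296) + w*(128*y^2 - 32*y - 396) - 384*y^2 - 912*y - 504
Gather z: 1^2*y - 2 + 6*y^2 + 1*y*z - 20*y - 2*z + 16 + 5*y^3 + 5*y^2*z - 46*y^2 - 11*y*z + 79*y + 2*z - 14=5*y^3 - 40*y^2 + 60*y + z*(5*y^2 - 10*y)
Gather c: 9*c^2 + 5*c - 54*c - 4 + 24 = 9*c^2 - 49*c + 20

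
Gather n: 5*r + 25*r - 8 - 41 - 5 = 30*r - 54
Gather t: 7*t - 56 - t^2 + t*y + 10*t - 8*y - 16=-t^2 + t*(y + 17) - 8*y - 72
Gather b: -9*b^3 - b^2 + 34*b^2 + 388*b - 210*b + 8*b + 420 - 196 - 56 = -9*b^3 + 33*b^2 + 186*b + 168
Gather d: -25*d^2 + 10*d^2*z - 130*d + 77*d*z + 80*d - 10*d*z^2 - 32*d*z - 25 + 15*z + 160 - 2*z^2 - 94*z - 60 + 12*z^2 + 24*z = d^2*(10*z - 25) + d*(-10*z^2 + 45*z - 50) + 10*z^2 - 55*z + 75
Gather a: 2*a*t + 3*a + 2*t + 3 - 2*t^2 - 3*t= a*(2*t + 3) - 2*t^2 - t + 3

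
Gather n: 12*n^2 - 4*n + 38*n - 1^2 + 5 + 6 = 12*n^2 + 34*n + 10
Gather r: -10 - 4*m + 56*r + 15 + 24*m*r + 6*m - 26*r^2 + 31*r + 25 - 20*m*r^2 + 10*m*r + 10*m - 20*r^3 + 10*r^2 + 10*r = 12*m - 20*r^3 + r^2*(-20*m - 16) + r*(34*m + 97) + 30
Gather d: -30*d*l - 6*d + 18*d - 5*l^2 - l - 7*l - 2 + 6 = d*(12 - 30*l) - 5*l^2 - 8*l + 4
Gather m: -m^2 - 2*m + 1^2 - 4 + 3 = -m^2 - 2*m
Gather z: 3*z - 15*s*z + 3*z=z*(6 - 15*s)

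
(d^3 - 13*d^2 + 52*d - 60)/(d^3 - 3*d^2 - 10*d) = (d^2 - 8*d + 12)/(d*(d + 2))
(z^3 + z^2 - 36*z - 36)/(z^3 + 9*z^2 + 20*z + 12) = (z - 6)/(z + 2)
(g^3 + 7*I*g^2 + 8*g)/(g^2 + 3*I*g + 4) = g*(g + 8*I)/(g + 4*I)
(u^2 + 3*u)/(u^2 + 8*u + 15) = u/(u + 5)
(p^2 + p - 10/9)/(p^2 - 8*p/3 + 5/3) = (9*p^2 + 9*p - 10)/(3*(3*p^2 - 8*p + 5))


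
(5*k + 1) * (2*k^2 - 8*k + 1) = 10*k^3 - 38*k^2 - 3*k + 1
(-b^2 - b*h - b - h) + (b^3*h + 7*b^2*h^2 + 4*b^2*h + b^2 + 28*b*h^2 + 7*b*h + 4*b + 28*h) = b^3*h + 7*b^2*h^2 + 4*b^2*h + 28*b*h^2 + 6*b*h + 3*b + 27*h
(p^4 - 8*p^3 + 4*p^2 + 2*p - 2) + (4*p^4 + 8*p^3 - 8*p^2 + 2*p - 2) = 5*p^4 - 4*p^2 + 4*p - 4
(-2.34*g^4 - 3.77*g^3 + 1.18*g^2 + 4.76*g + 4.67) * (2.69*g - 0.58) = -6.2946*g^5 - 8.7841*g^4 + 5.3608*g^3 + 12.12*g^2 + 9.8015*g - 2.7086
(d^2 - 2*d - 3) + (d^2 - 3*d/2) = 2*d^2 - 7*d/2 - 3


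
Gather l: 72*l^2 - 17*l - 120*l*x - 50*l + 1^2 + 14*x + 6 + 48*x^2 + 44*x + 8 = 72*l^2 + l*(-120*x - 67) + 48*x^2 + 58*x + 15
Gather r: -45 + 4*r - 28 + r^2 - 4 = r^2 + 4*r - 77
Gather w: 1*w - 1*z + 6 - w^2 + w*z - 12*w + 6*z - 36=-w^2 + w*(z - 11) + 5*z - 30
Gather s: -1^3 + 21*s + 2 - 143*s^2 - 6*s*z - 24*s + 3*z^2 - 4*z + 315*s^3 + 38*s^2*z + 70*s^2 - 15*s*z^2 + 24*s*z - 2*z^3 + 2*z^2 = 315*s^3 + s^2*(38*z - 73) + s*(-15*z^2 + 18*z - 3) - 2*z^3 + 5*z^2 - 4*z + 1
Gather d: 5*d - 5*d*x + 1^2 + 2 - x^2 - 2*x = d*(5 - 5*x) - x^2 - 2*x + 3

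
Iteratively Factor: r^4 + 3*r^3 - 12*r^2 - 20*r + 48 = (r + 3)*(r^3 - 12*r + 16) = (r - 2)*(r + 3)*(r^2 + 2*r - 8) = (r - 2)*(r + 3)*(r + 4)*(r - 2)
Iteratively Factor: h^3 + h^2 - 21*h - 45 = (h + 3)*(h^2 - 2*h - 15) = (h - 5)*(h + 3)*(h + 3)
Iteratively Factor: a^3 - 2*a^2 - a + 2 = (a - 1)*(a^2 - a - 2) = (a - 2)*(a - 1)*(a + 1)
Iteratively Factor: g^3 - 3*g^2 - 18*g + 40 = (g - 2)*(g^2 - g - 20) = (g - 5)*(g - 2)*(g + 4)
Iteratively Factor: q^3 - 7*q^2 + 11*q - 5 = (q - 1)*(q^2 - 6*q + 5) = (q - 5)*(q - 1)*(q - 1)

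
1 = 1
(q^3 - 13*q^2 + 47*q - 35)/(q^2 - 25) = (q^2 - 8*q + 7)/(q + 5)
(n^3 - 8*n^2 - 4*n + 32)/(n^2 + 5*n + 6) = (n^2 - 10*n + 16)/(n + 3)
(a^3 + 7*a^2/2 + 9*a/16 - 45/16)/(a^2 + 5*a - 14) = (16*a^3 + 56*a^2 + 9*a - 45)/(16*(a^2 + 5*a - 14))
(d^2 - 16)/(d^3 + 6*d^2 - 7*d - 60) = (d - 4)/(d^2 + 2*d - 15)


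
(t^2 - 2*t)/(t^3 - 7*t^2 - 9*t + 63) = t*(t - 2)/(t^3 - 7*t^2 - 9*t + 63)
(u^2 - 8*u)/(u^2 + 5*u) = (u - 8)/(u + 5)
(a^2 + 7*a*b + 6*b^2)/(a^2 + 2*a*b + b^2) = (a + 6*b)/(a + b)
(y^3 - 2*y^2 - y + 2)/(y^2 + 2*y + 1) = (y^2 - 3*y + 2)/(y + 1)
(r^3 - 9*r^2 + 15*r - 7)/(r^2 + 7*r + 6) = (r^3 - 9*r^2 + 15*r - 7)/(r^2 + 7*r + 6)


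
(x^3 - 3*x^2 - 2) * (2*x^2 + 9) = 2*x^5 - 6*x^4 + 9*x^3 - 31*x^2 - 18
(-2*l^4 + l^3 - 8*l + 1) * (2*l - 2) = -4*l^5 + 6*l^4 - 2*l^3 - 16*l^2 + 18*l - 2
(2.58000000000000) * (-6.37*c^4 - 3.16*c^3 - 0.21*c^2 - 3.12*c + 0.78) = -16.4346*c^4 - 8.1528*c^3 - 0.5418*c^2 - 8.0496*c + 2.0124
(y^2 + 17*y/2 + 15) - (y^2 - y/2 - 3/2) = 9*y + 33/2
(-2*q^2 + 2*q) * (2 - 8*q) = 16*q^3 - 20*q^2 + 4*q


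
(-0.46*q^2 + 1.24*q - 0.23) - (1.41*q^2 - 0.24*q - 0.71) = -1.87*q^2 + 1.48*q + 0.48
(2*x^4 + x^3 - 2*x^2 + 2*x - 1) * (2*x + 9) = 4*x^5 + 20*x^4 + 5*x^3 - 14*x^2 + 16*x - 9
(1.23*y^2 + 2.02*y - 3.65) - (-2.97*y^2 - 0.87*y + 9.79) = 4.2*y^2 + 2.89*y - 13.44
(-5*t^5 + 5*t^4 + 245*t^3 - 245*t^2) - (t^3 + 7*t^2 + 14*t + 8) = -5*t^5 + 5*t^4 + 244*t^3 - 252*t^2 - 14*t - 8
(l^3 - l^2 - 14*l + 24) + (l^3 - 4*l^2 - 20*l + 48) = 2*l^3 - 5*l^2 - 34*l + 72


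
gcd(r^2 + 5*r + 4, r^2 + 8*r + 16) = r + 4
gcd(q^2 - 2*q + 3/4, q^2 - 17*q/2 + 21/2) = q - 3/2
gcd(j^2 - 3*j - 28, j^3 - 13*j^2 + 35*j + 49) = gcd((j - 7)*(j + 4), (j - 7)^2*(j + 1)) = j - 7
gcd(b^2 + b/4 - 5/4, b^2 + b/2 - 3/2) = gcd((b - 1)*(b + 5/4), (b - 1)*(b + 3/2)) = b - 1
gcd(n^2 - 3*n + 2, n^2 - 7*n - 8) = 1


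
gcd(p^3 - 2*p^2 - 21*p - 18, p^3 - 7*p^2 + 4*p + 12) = p^2 - 5*p - 6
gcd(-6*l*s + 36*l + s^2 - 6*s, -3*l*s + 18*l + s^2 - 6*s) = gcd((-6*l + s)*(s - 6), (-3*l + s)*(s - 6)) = s - 6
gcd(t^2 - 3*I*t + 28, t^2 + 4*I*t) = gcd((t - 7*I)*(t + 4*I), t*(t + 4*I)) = t + 4*I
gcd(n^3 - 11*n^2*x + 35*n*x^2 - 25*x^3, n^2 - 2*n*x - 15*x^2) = -n + 5*x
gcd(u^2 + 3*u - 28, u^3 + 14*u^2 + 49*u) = u + 7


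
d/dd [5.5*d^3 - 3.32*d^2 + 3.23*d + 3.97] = 16.5*d^2 - 6.64*d + 3.23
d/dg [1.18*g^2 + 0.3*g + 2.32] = 2.36*g + 0.3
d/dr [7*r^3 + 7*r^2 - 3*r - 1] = 21*r^2 + 14*r - 3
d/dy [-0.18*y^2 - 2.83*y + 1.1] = -0.36*y - 2.83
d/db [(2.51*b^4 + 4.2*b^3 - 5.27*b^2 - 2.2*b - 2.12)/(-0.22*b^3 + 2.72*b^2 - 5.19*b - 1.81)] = (-0.5522*b^6 + 13.6544*b^5 - 28.8161*b^4 - 62.7364*b^3 + 9.13009999999999*b^2 + 30.6102*b - 7.0208)/(0.0484*b^6 - 1.1968*b^5 + 9.682*b^4 - 27.4372*b^3 + 17.0897*b^2 + 18.7878*b + 3.2761)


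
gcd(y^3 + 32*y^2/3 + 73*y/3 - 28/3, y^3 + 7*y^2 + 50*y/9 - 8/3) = y - 1/3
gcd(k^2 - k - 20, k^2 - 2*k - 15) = k - 5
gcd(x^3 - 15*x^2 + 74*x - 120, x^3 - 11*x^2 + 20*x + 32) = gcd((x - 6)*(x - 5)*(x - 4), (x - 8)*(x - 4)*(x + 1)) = x - 4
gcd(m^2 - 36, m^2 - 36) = m^2 - 36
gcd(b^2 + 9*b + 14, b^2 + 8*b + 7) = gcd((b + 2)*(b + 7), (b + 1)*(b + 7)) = b + 7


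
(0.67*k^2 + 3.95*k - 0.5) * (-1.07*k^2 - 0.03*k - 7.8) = -0.7169*k^4 - 4.2466*k^3 - 4.8095*k^2 - 30.795*k + 3.9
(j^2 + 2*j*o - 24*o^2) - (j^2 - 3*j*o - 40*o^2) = 5*j*o + 16*o^2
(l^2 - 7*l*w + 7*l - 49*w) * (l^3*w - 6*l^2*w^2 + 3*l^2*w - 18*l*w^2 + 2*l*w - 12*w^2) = l^5*w - 13*l^4*w^2 + 10*l^4*w + 42*l^3*w^3 - 130*l^3*w^2 + 23*l^3*w + 420*l^2*w^3 - 299*l^2*w^2 + 14*l^2*w + 966*l*w^3 - 182*l*w^2 + 588*w^3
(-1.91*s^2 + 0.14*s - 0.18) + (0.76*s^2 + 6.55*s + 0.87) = -1.15*s^2 + 6.69*s + 0.69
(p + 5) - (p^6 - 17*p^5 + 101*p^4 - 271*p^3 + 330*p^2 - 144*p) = -p^6 + 17*p^5 - 101*p^4 + 271*p^3 - 330*p^2 + 145*p + 5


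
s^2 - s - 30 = (s - 6)*(s + 5)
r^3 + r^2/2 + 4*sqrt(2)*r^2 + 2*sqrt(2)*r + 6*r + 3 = (r + 1/2)*(r + sqrt(2))*(r + 3*sqrt(2))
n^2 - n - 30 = (n - 6)*(n + 5)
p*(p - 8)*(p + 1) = p^3 - 7*p^2 - 8*p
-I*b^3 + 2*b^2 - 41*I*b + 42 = (b - 6*I)*(b + 7*I)*(-I*b + 1)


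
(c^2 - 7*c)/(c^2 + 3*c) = (c - 7)/(c + 3)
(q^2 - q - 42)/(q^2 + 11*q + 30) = (q - 7)/(q + 5)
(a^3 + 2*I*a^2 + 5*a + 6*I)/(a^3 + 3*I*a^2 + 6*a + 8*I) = (a + 3*I)/(a + 4*I)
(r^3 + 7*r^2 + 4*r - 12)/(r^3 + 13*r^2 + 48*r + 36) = (r^2 + r - 2)/(r^2 + 7*r + 6)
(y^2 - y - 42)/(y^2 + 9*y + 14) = (y^2 - y - 42)/(y^2 + 9*y + 14)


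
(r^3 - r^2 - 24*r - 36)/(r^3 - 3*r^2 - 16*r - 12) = (r + 3)/(r + 1)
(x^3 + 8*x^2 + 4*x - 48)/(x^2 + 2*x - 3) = (x^3 + 8*x^2 + 4*x - 48)/(x^2 + 2*x - 3)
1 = 1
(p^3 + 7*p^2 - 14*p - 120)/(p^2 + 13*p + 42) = (p^2 + p - 20)/(p + 7)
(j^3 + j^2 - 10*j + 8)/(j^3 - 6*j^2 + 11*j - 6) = (j + 4)/(j - 3)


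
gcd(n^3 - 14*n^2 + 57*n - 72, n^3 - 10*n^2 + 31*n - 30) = n - 3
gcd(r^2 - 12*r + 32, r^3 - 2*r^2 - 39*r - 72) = r - 8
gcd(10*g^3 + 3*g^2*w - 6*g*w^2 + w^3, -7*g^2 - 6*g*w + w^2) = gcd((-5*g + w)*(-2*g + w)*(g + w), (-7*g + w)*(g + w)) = g + w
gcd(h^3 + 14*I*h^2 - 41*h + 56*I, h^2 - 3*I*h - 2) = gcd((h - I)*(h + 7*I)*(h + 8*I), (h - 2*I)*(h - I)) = h - I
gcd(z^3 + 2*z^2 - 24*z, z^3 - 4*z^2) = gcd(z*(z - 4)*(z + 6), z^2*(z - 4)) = z^2 - 4*z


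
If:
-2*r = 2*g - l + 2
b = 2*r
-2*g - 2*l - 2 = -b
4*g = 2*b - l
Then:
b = -2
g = -2/3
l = -4/3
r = -1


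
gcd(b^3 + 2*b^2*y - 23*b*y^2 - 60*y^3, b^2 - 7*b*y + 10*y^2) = -b + 5*y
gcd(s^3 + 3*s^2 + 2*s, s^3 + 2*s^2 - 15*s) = s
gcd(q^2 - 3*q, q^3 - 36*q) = q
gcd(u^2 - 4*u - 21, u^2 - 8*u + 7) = u - 7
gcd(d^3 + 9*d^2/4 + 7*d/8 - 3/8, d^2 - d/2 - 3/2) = d + 1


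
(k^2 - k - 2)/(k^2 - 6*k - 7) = (k - 2)/(k - 7)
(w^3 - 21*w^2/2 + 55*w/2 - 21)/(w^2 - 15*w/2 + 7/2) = (2*w^2 - 7*w + 6)/(2*w - 1)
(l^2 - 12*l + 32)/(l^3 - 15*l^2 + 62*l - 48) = (l - 4)/(l^2 - 7*l + 6)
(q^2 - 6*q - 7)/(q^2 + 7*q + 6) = (q - 7)/(q + 6)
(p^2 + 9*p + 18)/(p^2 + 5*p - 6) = (p + 3)/(p - 1)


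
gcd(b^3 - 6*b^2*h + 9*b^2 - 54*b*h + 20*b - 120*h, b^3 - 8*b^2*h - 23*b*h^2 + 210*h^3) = b - 6*h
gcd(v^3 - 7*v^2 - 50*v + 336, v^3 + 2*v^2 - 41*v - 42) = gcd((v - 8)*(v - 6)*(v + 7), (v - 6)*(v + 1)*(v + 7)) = v^2 + v - 42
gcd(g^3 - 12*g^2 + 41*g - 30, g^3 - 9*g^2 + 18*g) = g - 6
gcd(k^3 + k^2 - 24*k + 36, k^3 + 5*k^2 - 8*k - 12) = k^2 + 4*k - 12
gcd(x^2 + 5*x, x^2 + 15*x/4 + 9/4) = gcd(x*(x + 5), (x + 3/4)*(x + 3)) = 1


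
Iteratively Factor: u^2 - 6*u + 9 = (u - 3)*(u - 3)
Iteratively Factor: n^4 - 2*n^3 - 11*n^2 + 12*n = (n - 1)*(n^3 - n^2 - 12*n) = n*(n - 1)*(n^2 - n - 12) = n*(n - 1)*(n + 3)*(n - 4)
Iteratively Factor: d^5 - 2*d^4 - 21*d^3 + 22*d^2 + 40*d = (d + 1)*(d^4 - 3*d^3 - 18*d^2 + 40*d) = d*(d + 1)*(d^3 - 3*d^2 - 18*d + 40) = d*(d + 1)*(d + 4)*(d^2 - 7*d + 10) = d*(d - 2)*(d + 1)*(d + 4)*(d - 5)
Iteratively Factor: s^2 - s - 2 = (s - 2)*(s + 1)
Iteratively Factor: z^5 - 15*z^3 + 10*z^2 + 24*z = (z - 3)*(z^4 + 3*z^3 - 6*z^2 - 8*z) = (z - 3)*(z + 4)*(z^3 - z^2 - 2*z) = z*(z - 3)*(z + 4)*(z^2 - z - 2) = z*(z - 3)*(z - 2)*(z + 4)*(z + 1)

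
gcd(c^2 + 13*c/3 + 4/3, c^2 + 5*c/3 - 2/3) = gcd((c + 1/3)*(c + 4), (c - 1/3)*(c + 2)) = 1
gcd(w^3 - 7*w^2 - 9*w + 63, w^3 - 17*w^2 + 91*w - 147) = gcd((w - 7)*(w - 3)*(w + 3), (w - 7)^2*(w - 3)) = w^2 - 10*w + 21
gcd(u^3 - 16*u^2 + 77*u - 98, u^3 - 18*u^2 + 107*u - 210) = u - 7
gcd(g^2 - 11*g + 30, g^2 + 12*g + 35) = 1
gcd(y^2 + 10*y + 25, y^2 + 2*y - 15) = y + 5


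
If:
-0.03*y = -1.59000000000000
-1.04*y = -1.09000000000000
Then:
No Solution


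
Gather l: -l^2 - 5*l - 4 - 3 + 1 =-l^2 - 5*l - 6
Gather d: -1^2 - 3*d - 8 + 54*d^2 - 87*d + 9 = 54*d^2 - 90*d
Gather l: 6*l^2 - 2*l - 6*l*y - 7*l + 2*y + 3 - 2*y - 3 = 6*l^2 + l*(-6*y - 9)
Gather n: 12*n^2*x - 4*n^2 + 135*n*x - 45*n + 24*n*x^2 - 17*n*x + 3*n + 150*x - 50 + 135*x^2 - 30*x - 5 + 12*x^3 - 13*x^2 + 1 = n^2*(12*x - 4) + n*(24*x^2 + 118*x - 42) + 12*x^3 + 122*x^2 + 120*x - 54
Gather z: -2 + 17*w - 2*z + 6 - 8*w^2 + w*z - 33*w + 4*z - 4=-8*w^2 - 16*w + z*(w + 2)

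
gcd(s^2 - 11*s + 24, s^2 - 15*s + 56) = s - 8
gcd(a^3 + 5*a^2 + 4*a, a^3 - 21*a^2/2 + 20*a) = a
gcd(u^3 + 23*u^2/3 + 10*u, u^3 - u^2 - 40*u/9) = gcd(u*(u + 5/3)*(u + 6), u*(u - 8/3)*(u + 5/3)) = u^2 + 5*u/3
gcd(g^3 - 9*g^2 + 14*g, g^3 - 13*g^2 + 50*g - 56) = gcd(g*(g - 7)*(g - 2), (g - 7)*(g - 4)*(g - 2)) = g^2 - 9*g + 14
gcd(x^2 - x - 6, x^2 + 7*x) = 1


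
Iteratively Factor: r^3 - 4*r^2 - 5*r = (r + 1)*(r^2 - 5*r) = (r - 5)*(r + 1)*(r)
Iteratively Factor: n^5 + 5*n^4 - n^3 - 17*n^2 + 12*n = (n - 1)*(n^4 + 6*n^3 + 5*n^2 - 12*n) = n*(n - 1)*(n^3 + 6*n^2 + 5*n - 12) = n*(n - 1)^2*(n^2 + 7*n + 12) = n*(n - 1)^2*(n + 3)*(n + 4)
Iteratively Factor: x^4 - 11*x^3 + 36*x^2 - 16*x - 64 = (x - 4)*(x^3 - 7*x^2 + 8*x + 16) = (x - 4)^2*(x^2 - 3*x - 4) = (x - 4)^3*(x + 1)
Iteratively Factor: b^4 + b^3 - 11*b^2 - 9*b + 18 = (b - 1)*(b^3 + 2*b^2 - 9*b - 18) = (b - 1)*(b + 2)*(b^2 - 9) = (b - 3)*(b - 1)*(b + 2)*(b + 3)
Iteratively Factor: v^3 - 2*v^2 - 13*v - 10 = (v + 1)*(v^2 - 3*v - 10) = (v - 5)*(v + 1)*(v + 2)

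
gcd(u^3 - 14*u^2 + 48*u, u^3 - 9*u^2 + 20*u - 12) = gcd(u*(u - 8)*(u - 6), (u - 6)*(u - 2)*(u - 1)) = u - 6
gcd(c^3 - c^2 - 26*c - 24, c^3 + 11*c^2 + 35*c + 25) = c + 1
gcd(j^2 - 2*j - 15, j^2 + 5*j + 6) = j + 3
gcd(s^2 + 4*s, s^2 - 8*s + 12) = 1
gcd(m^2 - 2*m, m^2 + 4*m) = m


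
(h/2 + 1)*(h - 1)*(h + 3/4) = h^3/2 + 7*h^2/8 - 5*h/8 - 3/4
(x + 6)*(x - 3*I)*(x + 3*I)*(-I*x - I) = -I*x^4 - 7*I*x^3 - 15*I*x^2 - 63*I*x - 54*I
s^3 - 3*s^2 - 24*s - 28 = (s - 7)*(s + 2)^2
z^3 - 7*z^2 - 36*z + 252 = (z - 7)*(z - 6)*(z + 6)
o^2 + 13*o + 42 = (o + 6)*(o + 7)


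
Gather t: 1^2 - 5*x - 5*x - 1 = -10*x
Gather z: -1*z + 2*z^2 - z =2*z^2 - 2*z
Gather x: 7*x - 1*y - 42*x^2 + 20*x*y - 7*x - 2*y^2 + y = -42*x^2 + 20*x*y - 2*y^2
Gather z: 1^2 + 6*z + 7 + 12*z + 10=18*z + 18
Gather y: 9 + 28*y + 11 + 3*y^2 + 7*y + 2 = 3*y^2 + 35*y + 22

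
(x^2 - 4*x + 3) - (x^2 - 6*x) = 2*x + 3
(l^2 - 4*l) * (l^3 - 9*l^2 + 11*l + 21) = l^5 - 13*l^4 + 47*l^3 - 23*l^2 - 84*l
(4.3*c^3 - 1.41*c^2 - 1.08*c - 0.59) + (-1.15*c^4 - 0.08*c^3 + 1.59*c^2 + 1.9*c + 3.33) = -1.15*c^4 + 4.22*c^3 + 0.18*c^2 + 0.82*c + 2.74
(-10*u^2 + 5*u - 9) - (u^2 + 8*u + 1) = -11*u^2 - 3*u - 10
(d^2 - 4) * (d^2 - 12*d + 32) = d^4 - 12*d^3 + 28*d^2 + 48*d - 128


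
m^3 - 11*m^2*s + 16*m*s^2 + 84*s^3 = (m - 7*s)*(m - 6*s)*(m + 2*s)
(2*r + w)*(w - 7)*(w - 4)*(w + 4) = 2*r*w^3 - 14*r*w^2 - 32*r*w + 224*r + w^4 - 7*w^3 - 16*w^2 + 112*w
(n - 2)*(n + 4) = n^2 + 2*n - 8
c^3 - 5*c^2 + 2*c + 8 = (c - 4)*(c - 2)*(c + 1)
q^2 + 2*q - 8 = (q - 2)*(q + 4)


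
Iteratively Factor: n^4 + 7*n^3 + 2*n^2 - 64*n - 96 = (n - 3)*(n^3 + 10*n^2 + 32*n + 32) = (n - 3)*(n + 2)*(n^2 + 8*n + 16) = (n - 3)*(n + 2)*(n + 4)*(n + 4)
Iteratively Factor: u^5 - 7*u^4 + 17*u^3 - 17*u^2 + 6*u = (u - 3)*(u^4 - 4*u^3 + 5*u^2 - 2*u) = (u - 3)*(u - 1)*(u^3 - 3*u^2 + 2*u) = (u - 3)*(u - 1)^2*(u^2 - 2*u) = (u - 3)*(u - 2)*(u - 1)^2*(u)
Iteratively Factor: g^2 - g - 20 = (g + 4)*(g - 5)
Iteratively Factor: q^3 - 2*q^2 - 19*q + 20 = (q - 5)*(q^2 + 3*q - 4) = (q - 5)*(q + 4)*(q - 1)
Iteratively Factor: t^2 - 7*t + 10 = (t - 2)*(t - 5)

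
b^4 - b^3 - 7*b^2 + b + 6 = (b - 3)*(b - 1)*(b + 1)*(b + 2)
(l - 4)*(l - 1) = l^2 - 5*l + 4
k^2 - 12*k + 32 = (k - 8)*(k - 4)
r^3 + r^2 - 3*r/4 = r*(r - 1/2)*(r + 3/2)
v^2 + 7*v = v*(v + 7)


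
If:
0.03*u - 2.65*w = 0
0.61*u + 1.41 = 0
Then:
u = -2.31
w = -0.03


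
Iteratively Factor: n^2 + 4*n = (n + 4)*(n)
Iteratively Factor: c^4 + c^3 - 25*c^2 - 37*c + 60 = (c + 3)*(c^3 - 2*c^2 - 19*c + 20) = (c - 5)*(c + 3)*(c^2 + 3*c - 4) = (c - 5)*(c - 1)*(c + 3)*(c + 4)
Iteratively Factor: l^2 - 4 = (l + 2)*(l - 2)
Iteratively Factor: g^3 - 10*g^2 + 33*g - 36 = (g - 3)*(g^2 - 7*g + 12) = (g - 4)*(g - 3)*(g - 3)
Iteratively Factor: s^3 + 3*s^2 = (s)*(s^2 + 3*s) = s*(s + 3)*(s)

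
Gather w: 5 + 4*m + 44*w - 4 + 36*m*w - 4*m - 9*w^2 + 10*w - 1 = -9*w^2 + w*(36*m + 54)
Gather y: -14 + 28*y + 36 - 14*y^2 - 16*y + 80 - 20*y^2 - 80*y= -34*y^2 - 68*y + 102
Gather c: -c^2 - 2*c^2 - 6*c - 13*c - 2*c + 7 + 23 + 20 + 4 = -3*c^2 - 21*c + 54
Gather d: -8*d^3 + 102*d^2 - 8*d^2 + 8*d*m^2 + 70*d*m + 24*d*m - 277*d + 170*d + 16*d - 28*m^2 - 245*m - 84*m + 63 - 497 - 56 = -8*d^3 + 94*d^2 + d*(8*m^2 + 94*m - 91) - 28*m^2 - 329*m - 490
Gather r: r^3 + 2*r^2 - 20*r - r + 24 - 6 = r^3 + 2*r^2 - 21*r + 18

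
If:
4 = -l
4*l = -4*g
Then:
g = 4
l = -4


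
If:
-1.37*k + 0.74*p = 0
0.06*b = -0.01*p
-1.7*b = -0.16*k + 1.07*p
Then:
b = 0.00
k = 0.00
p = 0.00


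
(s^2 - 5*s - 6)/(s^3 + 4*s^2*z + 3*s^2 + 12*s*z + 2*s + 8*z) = (s - 6)/(s^2 + 4*s*z + 2*s + 8*z)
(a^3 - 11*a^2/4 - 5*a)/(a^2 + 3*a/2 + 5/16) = 4*a*(a - 4)/(4*a + 1)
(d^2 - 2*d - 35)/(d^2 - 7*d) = (d + 5)/d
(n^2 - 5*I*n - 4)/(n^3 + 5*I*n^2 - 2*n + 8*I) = (n - 4*I)/(n^2 + 6*I*n - 8)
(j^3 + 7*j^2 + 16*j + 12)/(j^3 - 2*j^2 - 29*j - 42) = (j + 2)/(j - 7)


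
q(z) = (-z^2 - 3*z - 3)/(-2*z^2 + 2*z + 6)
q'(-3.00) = -0.04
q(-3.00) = 0.17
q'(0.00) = -0.33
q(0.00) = -0.50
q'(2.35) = -945.85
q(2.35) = 45.14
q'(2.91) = -5.71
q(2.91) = 3.95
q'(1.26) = -1.92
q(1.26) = -1.57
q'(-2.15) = 0.05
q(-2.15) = 0.16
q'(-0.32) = -0.19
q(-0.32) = -0.42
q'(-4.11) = -0.04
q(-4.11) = 0.21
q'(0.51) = -0.62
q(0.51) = -0.74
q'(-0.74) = 0.12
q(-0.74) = -0.39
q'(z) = (-2*z - 3)/(-2*z^2 + 2*z + 6) + (4*z - 2)*(-z^2 - 3*z - 3)/(-2*z^2 + 2*z + 6)^2 = (-2*z^2 - 6*z - 3)/(z^4 - 2*z^3 - 5*z^2 + 6*z + 9)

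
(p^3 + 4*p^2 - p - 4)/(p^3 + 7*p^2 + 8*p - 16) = (p + 1)/(p + 4)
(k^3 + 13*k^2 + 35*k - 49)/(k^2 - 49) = (k^2 + 6*k - 7)/(k - 7)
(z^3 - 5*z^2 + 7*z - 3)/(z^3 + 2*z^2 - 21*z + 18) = (z - 1)/(z + 6)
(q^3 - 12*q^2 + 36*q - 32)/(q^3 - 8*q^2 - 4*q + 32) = (q - 2)/(q + 2)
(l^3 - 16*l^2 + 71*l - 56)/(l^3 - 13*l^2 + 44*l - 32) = (l - 7)/(l - 4)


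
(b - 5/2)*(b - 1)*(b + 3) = b^3 - b^2/2 - 8*b + 15/2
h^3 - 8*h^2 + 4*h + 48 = (h - 6)*(h - 4)*(h + 2)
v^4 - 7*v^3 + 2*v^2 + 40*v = v*(v - 5)*(v - 4)*(v + 2)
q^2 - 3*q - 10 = (q - 5)*(q + 2)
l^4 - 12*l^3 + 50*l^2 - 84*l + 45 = (l - 5)*(l - 3)^2*(l - 1)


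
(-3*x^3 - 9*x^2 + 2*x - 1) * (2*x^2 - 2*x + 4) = -6*x^5 - 12*x^4 + 10*x^3 - 42*x^2 + 10*x - 4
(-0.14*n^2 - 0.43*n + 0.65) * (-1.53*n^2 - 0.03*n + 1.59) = 0.2142*n^4 + 0.6621*n^3 - 1.2042*n^2 - 0.7032*n + 1.0335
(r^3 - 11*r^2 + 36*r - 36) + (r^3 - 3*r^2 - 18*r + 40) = 2*r^3 - 14*r^2 + 18*r + 4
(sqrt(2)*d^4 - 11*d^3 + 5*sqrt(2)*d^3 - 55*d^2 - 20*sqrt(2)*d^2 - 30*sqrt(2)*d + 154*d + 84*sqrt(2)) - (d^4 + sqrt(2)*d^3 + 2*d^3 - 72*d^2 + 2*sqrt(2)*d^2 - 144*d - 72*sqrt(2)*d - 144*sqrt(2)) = -d^4 + sqrt(2)*d^4 - 13*d^3 + 4*sqrt(2)*d^3 - 22*sqrt(2)*d^2 + 17*d^2 + 42*sqrt(2)*d + 298*d + 228*sqrt(2)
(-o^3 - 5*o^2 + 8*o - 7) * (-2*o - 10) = 2*o^4 + 20*o^3 + 34*o^2 - 66*o + 70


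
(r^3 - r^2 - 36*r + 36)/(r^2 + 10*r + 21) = (r^3 - r^2 - 36*r + 36)/(r^2 + 10*r + 21)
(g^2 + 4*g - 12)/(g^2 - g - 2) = (g + 6)/(g + 1)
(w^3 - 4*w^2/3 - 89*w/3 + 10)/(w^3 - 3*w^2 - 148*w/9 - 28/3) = 3*(3*w^2 + 14*w - 5)/(9*w^2 + 27*w + 14)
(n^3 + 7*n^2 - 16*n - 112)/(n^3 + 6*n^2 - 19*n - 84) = (n + 4)/(n + 3)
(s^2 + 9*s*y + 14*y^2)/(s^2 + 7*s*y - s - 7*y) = (s + 2*y)/(s - 1)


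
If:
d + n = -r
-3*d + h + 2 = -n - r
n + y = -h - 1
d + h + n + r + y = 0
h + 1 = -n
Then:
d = 1/2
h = 0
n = -1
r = 1/2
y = 0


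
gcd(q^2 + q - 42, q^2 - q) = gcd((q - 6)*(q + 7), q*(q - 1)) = 1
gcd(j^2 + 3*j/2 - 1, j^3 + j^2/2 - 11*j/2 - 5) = j + 2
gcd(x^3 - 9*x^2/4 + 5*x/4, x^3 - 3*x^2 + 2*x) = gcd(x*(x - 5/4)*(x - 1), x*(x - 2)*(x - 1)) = x^2 - x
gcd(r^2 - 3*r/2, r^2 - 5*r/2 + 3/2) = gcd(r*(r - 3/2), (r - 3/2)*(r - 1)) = r - 3/2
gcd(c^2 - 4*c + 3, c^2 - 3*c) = c - 3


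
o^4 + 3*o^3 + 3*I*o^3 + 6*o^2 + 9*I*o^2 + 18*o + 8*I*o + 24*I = (o + 3)*(o - 2*I)*(o + I)*(o + 4*I)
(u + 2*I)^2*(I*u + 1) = I*u^3 - 3*u^2 - 4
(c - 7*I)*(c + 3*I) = c^2 - 4*I*c + 21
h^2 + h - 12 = (h - 3)*(h + 4)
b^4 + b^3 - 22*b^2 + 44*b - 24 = (b - 2)^2*(b - 1)*(b + 6)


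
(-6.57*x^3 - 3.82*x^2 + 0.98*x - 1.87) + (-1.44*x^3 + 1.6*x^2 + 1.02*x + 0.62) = -8.01*x^3 - 2.22*x^2 + 2.0*x - 1.25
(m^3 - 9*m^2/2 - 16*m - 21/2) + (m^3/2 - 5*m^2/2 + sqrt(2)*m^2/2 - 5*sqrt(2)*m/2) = 3*m^3/2 - 7*m^2 + sqrt(2)*m^2/2 - 16*m - 5*sqrt(2)*m/2 - 21/2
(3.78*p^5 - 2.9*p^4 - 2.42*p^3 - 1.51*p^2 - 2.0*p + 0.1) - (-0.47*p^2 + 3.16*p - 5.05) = 3.78*p^5 - 2.9*p^4 - 2.42*p^3 - 1.04*p^2 - 5.16*p + 5.15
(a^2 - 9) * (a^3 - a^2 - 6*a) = a^5 - a^4 - 15*a^3 + 9*a^2 + 54*a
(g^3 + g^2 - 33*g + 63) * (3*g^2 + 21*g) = 3*g^5 + 24*g^4 - 78*g^3 - 504*g^2 + 1323*g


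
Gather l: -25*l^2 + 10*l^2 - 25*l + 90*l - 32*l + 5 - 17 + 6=-15*l^2 + 33*l - 6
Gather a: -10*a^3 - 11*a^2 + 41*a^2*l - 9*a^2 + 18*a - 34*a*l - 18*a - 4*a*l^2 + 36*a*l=-10*a^3 + a^2*(41*l - 20) + a*(-4*l^2 + 2*l)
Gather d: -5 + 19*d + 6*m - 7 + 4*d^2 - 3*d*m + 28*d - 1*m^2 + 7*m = 4*d^2 + d*(47 - 3*m) - m^2 + 13*m - 12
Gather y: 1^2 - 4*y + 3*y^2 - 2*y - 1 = 3*y^2 - 6*y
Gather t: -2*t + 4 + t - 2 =2 - t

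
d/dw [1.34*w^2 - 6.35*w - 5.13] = 2.68*w - 6.35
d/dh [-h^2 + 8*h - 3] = 8 - 2*h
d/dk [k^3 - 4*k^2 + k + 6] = 3*k^2 - 8*k + 1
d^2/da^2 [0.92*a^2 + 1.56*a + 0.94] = 1.84000000000000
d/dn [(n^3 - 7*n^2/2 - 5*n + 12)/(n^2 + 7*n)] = (n^4 + 14*n^3 - 39*n^2/2 - 24*n - 84)/(n^2*(n^2 + 14*n + 49))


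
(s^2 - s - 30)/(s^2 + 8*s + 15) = (s - 6)/(s + 3)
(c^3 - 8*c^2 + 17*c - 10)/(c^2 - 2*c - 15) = (c^2 - 3*c + 2)/(c + 3)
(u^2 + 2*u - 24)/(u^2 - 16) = (u + 6)/(u + 4)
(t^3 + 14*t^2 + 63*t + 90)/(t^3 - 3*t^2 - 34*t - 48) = (t^2 + 11*t + 30)/(t^2 - 6*t - 16)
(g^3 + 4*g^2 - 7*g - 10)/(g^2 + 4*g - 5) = (g^2 - g - 2)/(g - 1)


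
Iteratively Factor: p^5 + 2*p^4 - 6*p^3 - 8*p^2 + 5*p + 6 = (p + 1)*(p^4 + p^3 - 7*p^2 - p + 6) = (p + 1)*(p + 3)*(p^3 - 2*p^2 - p + 2) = (p - 1)*(p + 1)*(p + 3)*(p^2 - p - 2) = (p - 1)*(p + 1)^2*(p + 3)*(p - 2)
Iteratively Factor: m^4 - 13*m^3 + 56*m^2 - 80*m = (m - 4)*(m^3 - 9*m^2 + 20*m) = m*(m - 4)*(m^2 - 9*m + 20) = m*(m - 5)*(m - 4)*(m - 4)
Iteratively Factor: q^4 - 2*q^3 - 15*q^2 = (q)*(q^3 - 2*q^2 - 15*q) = q*(q - 5)*(q^2 + 3*q) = q*(q - 5)*(q + 3)*(q)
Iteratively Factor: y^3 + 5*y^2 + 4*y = (y)*(y^2 + 5*y + 4) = y*(y + 4)*(y + 1)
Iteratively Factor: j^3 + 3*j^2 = (j + 3)*(j^2) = j*(j + 3)*(j)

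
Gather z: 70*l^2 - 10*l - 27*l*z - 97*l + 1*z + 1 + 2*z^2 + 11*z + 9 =70*l^2 - 107*l + 2*z^2 + z*(12 - 27*l) + 10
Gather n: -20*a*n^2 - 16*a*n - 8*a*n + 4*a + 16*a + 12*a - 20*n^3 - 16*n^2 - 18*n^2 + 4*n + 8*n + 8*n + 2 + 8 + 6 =32*a - 20*n^3 + n^2*(-20*a - 34) + n*(20 - 24*a) + 16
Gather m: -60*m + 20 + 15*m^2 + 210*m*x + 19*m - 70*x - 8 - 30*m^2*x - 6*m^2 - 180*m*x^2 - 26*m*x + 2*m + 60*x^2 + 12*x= m^2*(9 - 30*x) + m*(-180*x^2 + 184*x - 39) + 60*x^2 - 58*x + 12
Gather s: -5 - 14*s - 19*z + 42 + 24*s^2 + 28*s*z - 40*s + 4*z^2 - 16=24*s^2 + s*(28*z - 54) + 4*z^2 - 19*z + 21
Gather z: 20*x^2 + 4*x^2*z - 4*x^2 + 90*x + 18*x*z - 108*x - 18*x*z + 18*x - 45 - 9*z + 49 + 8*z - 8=16*x^2 + z*(4*x^2 - 1) - 4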